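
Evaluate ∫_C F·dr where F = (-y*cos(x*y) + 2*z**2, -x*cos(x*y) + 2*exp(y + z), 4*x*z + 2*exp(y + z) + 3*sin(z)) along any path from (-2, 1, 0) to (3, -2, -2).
-2*E - sin(2) + sin(6) + 2*exp(-4) - 3*cos(2) + 27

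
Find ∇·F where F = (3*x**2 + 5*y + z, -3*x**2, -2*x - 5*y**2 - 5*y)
6*x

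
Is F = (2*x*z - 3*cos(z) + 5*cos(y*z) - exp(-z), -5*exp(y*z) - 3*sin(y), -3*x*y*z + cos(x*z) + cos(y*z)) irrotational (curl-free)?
No, ∇×F = (-3*x*z + 5*y*exp(y*z) - z*sin(y*z), 2*x + 3*y*z - 5*y*sin(y*z) + z*sin(x*z) + 3*sin(z) + exp(-z), 5*z*sin(y*z))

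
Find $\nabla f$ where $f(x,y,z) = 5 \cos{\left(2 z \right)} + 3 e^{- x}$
(-3*exp(-x), 0, -10*sin(2*z))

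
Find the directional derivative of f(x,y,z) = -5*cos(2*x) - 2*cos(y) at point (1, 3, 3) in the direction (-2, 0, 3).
-20*sqrt(13)*sin(2)/13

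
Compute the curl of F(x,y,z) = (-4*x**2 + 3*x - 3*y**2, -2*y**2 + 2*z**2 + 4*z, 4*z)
(-4*z - 4, 0, 6*y)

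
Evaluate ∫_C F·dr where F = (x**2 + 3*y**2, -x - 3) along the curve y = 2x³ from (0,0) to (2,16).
3152/21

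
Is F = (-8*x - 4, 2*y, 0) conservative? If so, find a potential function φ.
Yes, F is conservative. φ = -4*x**2 - 4*x + y**2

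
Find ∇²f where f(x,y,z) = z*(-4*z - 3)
-8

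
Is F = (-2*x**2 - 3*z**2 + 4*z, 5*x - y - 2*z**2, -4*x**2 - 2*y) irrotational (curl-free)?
No, ∇×F = (4*z - 2, 8*x - 6*z + 4, 5)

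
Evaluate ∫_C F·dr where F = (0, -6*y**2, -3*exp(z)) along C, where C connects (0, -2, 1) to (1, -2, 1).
0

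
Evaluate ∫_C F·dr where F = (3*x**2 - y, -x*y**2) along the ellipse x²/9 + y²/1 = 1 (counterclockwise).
9*pi/4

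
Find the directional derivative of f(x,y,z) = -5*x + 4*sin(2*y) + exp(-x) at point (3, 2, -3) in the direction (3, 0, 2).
3*sqrt(13)*(-5*exp(3) - 1)*exp(-3)/13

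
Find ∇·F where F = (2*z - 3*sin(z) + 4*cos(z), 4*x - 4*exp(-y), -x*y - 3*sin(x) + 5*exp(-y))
4*exp(-y)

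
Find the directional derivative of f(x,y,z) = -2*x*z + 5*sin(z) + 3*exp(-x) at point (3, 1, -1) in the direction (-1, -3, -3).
sqrt(19)*(-15*exp(3)*cos(1) + 3 + 16*exp(3))*exp(-3)/19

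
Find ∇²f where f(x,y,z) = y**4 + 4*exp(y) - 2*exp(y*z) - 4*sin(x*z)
4*x**2*sin(x*z) - 2*y**2*exp(y*z) + 12*y**2 - 2*z**2*exp(y*z) + 4*z**2*sin(x*z) + 4*exp(y)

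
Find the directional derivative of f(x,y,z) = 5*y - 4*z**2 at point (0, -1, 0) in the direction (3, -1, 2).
-5*sqrt(14)/14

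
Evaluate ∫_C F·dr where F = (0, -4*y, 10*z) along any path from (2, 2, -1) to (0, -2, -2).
15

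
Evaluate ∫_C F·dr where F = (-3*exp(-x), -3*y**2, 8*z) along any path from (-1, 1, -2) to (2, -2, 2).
-3*E + 3*exp(-2) + 9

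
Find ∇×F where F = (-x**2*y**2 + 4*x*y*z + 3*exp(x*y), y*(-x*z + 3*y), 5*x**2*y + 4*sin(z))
(x*(5*x + y), -6*x*y, 2*x**2*y - 4*x*z - 3*x*exp(x*y) - y*z)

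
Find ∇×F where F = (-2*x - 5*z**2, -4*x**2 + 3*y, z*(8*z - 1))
(0, -10*z, -8*x)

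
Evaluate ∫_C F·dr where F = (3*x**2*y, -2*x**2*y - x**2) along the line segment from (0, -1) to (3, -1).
-27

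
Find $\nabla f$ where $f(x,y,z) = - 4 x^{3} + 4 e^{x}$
(-12*x**2 + 4*exp(x), 0, 0)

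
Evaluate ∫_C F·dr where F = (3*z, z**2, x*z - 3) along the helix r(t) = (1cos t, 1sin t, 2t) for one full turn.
16*pi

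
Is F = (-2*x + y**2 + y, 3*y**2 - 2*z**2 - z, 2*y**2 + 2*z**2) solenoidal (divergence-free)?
No, ∇·F = 6*y + 4*z - 2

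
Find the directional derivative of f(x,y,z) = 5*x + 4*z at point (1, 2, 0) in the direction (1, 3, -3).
-7*sqrt(19)/19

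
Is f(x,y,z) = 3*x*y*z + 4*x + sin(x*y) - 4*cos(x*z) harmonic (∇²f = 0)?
No, ∇²f = -x**2*sin(x*y) + 4*x**2*cos(x*z) - y**2*sin(x*y) + 4*z**2*cos(x*z)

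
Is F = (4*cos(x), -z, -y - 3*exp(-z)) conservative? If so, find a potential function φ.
Yes, F is conservative. φ = -y*z + 4*sin(x) + 3*exp(-z)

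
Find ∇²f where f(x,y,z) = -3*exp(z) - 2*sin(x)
-3*exp(z) + 2*sin(x)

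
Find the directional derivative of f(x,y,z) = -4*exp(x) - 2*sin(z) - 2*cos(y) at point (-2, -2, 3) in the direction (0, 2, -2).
sqrt(2)*(cos(3) - sin(2))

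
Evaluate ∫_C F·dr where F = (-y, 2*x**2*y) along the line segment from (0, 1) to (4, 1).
-4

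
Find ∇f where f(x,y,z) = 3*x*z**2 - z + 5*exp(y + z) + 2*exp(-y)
(3*z**2, (5*exp(2*y + z) - 2)*exp(-y), 6*x*z + 5*exp(y + z) - 1)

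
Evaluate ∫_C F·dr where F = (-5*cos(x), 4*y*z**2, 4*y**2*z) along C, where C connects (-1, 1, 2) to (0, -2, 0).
-8 - 5*sin(1)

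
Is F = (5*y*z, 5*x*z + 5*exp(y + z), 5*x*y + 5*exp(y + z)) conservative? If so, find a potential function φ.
Yes, F is conservative. φ = 5*x*y*z + 5*exp(y + z)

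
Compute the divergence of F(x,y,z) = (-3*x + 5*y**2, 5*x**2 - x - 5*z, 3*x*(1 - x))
-3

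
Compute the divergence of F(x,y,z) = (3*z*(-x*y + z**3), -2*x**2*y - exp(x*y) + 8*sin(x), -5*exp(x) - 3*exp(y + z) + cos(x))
-2*x**2 - x*exp(x*y) - 3*y*z - 3*exp(y + z)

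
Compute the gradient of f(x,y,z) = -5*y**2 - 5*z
(0, -10*y, -5)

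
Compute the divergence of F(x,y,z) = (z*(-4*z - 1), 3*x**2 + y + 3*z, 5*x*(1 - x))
1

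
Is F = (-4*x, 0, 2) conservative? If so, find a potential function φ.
Yes, F is conservative. φ = -2*x**2 + 2*z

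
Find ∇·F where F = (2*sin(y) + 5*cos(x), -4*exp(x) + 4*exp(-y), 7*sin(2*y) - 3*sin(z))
-5*sin(x) - 3*cos(z) - 4*exp(-y)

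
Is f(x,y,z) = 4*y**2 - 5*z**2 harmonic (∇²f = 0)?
No, ∇²f = -2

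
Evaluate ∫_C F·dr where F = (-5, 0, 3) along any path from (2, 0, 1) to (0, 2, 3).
16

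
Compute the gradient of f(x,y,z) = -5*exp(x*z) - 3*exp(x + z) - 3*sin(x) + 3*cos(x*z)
(-5*z*exp(x*z) - 3*z*sin(x*z) - 3*exp(x + z) - 3*cos(x), 0, -5*x*exp(x*z) - 3*x*sin(x*z) - 3*exp(x + z))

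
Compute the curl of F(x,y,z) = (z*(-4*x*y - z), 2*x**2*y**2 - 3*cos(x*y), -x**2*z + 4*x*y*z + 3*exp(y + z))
(4*x*z + 3*exp(y + z), -4*x*y + 2*x*z - 4*y*z - 2*z, 4*x*y**2 + 4*x*z + 3*y*sin(x*y))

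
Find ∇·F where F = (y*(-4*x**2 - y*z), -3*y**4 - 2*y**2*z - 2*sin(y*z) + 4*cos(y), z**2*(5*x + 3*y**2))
-8*x*y - 12*y**3 - 4*y*z + 2*z*(5*x + 3*y**2) - 2*z*cos(y*z) - 4*sin(y)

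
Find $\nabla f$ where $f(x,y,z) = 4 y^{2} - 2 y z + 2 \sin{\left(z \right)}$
(0, 8*y - 2*z, -2*y + 2*cos(z))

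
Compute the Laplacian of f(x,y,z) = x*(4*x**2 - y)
24*x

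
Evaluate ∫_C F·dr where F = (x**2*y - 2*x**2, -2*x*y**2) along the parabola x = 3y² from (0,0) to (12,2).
-7104/35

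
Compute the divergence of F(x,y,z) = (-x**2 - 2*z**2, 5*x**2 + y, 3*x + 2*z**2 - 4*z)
-2*x + 4*z - 3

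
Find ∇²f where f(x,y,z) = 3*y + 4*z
0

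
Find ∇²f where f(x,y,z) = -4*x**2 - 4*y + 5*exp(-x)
-8 + 5*exp(-x)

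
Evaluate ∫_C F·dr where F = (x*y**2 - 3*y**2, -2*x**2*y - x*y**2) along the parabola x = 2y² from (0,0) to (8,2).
-304/5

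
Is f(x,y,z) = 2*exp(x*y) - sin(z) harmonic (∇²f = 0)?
No, ∇²f = 2*x**2*exp(x*y) + 2*y**2*exp(x*y) + sin(z)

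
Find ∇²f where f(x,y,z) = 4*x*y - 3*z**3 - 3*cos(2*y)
-18*z + 12*cos(2*y)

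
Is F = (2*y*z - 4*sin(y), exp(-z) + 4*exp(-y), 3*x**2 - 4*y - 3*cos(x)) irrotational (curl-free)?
No, ∇×F = (-4 + exp(-z), -6*x + 2*y - 3*sin(x), -2*z + 4*cos(y))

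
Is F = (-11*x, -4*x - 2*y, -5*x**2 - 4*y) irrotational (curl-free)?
No, ∇×F = (-4, 10*x, -4)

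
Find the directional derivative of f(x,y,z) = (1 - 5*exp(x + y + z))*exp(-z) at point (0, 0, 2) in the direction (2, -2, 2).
-sqrt(3)*exp(-2)/3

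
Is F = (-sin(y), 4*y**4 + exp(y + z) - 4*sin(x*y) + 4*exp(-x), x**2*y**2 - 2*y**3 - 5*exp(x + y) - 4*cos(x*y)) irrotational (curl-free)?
No, ∇×F = (2*x**2*y + 4*x*sin(x*y) - 6*y**2 - 5*exp(x + y) - exp(y + z), -2*x*y**2 - 4*y*sin(x*y) + 5*exp(x + y), -4*y*cos(x*y) + cos(y) - 4*exp(-x))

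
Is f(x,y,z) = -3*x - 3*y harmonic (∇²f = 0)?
Yes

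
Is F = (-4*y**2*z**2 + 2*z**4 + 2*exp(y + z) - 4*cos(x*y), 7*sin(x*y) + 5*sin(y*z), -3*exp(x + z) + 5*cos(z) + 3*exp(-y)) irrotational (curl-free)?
No, ∇×F = (-5*y*cos(y*z) - 3*exp(-y), -8*y**2*z + 8*z**3 + 3*exp(x + z) + 2*exp(y + z), -4*x*sin(x*y) + 8*y*z**2 + 7*y*cos(x*y) - 2*exp(y + z))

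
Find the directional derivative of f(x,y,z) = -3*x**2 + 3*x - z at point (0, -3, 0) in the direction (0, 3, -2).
2*sqrt(13)/13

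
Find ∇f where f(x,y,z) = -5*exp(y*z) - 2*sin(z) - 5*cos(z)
(0, -5*z*exp(y*z), -5*y*exp(y*z) + 5*sin(z) - 2*cos(z))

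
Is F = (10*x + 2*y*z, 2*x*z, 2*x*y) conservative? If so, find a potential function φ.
Yes, F is conservative. φ = x*(5*x + 2*y*z)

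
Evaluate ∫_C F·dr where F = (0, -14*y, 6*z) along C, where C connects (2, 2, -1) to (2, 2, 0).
-3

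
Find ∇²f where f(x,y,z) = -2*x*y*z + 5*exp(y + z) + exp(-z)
(10*exp(y + 2*z) + 1)*exp(-z)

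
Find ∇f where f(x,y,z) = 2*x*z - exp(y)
(2*z, -exp(y), 2*x)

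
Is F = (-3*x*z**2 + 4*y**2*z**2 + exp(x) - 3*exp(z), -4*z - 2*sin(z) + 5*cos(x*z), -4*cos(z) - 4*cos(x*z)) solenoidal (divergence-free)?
No, ∇·F = 4*x*sin(x*z) - 3*z**2 + exp(x) + 4*sin(z)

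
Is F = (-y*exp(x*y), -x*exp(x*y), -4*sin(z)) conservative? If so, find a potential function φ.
Yes, F is conservative. φ = -exp(x*y) + 4*cos(z)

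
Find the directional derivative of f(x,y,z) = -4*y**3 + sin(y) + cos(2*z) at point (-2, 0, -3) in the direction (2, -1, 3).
sqrt(14)*(6*sin(6) - 1)/14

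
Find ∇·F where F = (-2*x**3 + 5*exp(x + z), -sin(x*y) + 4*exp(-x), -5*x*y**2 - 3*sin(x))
-6*x**2 - x*cos(x*y) + 5*exp(x + z)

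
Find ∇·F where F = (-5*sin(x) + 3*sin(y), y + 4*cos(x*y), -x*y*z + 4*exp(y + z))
-x*y - 4*x*sin(x*y) + 4*exp(y + z) - 5*cos(x) + 1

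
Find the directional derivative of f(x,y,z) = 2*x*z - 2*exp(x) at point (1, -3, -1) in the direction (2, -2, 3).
2*sqrt(17)*(1 - 2*E)/17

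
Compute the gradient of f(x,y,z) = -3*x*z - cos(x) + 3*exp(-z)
(-3*z + sin(x), 0, -3*x - 3*exp(-z))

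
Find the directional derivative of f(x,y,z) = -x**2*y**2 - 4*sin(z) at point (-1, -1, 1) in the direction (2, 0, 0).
2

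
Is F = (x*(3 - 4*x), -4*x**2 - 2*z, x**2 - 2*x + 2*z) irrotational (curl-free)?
No, ∇×F = (2, 2 - 2*x, -8*x)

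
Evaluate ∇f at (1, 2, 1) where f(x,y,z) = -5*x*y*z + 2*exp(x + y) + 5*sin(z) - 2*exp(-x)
(-10 + 2*exp(-1) + 2*exp(3), -5 + 2*exp(3), -10 + 5*cos(1))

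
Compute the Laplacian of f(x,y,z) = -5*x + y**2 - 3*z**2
-4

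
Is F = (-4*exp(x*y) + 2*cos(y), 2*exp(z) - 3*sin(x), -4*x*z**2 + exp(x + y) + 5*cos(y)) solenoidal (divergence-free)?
No, ∇·F = -8*x*z - 4*y*exp(x*y)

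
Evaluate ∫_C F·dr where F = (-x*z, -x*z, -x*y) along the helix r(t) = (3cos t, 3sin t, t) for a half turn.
9*pi*(-pi - 1)/4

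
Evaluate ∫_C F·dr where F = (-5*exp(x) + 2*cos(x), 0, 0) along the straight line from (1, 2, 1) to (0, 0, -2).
-5 - 2*sin(1) + 5*E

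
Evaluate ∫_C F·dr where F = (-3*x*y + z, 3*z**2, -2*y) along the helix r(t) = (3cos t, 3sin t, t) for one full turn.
42*pi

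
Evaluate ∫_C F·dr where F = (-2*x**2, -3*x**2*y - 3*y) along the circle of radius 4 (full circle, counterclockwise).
0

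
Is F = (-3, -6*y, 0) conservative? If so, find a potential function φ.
Yes, F is conservative. φ = -3*x - 3*y**2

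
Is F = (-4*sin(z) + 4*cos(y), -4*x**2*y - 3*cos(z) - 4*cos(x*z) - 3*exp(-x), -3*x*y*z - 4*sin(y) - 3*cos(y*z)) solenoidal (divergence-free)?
No, ∇·F = -4*x**2 - 3*x*y + 3*y*sin(y*z)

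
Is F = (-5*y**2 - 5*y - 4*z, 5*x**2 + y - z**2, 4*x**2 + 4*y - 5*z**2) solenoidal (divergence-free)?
No, ∇·F = 1 - 10*z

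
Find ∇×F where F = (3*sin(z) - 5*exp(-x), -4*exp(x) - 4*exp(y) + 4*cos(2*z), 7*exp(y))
(7*exp(y) + 8*sin(2*z), 3*cos(z), -4*exp(x))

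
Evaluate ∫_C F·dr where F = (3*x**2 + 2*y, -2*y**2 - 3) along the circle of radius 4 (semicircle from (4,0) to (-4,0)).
-128 - 16*pi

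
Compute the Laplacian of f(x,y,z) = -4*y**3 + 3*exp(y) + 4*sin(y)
-24*y + 3*exp(y) - 4*sin(y)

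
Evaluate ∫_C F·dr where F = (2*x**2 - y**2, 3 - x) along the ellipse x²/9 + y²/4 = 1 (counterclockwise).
-6*pi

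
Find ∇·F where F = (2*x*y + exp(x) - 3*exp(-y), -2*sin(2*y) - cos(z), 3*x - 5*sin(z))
2*y + exp(x) - 4*cos(2*y) - 5*cos(z)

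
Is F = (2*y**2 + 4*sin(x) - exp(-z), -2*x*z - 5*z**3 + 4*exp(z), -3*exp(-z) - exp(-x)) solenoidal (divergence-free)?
No, ∇·F = 4*cos(x) + 3*exp(-z)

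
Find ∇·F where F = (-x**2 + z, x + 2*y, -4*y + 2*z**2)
-2*x + 4*z + 2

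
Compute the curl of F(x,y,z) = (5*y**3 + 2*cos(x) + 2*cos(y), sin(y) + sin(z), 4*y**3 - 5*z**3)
(12*y**2 - cos(z), 0, -15*y**2 + 2*sin(y))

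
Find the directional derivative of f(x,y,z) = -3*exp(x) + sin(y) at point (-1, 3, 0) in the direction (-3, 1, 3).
sqrt(19)*(E*cos(3) + 9)*exp(-1)/19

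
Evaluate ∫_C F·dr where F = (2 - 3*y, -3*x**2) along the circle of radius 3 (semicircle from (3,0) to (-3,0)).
-12 + 27*pi/2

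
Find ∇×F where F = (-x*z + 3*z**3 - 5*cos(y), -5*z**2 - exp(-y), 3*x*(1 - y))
(-3*x + 10*z, -x + 3*y + 9*z**2 - 3, -5*sin(y))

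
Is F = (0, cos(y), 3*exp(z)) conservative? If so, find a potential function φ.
Yes, F is conservative. φ = 3*exp(z) + sin(y)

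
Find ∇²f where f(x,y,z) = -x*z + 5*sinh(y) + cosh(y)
5*sinh(y) + cosh(y)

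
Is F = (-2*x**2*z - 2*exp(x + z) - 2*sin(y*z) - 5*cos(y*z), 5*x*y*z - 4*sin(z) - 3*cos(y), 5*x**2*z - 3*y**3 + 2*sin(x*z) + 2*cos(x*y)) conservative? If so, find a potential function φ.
No, ∇×F = (-5*x*y - 2*x*sin(x*y) - 9*y**2 + 4*cos(z), -2*x**2 - 10*x*z + 2*y*sin(x*y) + 5*y*sin(y*z) - 2*y*cos(y*z) - 2*z*cos(x*z) - 2*exp(x + z), z*(5*y - 5*sin(y*z) + 2*cos(y*z))) ≠ 0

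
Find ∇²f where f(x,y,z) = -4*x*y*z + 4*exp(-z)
4*exp(-z)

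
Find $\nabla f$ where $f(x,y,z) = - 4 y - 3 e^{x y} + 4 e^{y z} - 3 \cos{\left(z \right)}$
(-3*y*exp(x*y), -3*x*exp(x*y) + 4*z*exp(y*z) - 4, 4*y*exp(y*z) + 3*sin(z))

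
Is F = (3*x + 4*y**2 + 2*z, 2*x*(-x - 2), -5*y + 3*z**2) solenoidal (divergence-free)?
No, ∇·F = 6*z + 3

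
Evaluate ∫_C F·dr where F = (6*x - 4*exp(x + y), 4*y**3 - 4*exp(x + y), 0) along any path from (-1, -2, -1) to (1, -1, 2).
-19 + 4*exp(-3)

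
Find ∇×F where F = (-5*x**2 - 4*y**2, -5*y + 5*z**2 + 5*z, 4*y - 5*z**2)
(-10*z - 1, 0, 8*y)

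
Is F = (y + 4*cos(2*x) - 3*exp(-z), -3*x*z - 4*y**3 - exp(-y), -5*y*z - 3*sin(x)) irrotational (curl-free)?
No, ∇×F = (3*x - 5*z, 3*cos(x) + 3*exp(-z), -3*z - 1)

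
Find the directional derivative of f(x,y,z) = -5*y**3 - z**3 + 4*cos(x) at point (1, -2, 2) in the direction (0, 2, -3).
-84*sqrt(13)/13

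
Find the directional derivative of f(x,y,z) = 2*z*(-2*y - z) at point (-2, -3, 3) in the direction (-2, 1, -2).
-4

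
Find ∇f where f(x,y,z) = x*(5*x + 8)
(10*x + 8, 0, 0)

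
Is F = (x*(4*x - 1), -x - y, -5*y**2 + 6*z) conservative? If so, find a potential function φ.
No, ∇×F = (-10*y, 0, -1) ≠ 0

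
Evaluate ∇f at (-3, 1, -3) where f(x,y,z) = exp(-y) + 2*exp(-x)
(-2*exp(3), -exp(-1), 0)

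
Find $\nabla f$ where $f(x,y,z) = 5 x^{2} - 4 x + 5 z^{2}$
(10*x - 4, 0, 10*z)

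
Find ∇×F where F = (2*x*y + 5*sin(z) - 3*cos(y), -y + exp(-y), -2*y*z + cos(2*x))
(-2*z, 2*sin(2*x) + 5*cos(z), -2*x - 3*sin(y))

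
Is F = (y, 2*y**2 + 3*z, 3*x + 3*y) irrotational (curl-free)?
No, ∇×F = (0, -3, -1)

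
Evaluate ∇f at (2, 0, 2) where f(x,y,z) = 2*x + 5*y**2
(2, 0, 0)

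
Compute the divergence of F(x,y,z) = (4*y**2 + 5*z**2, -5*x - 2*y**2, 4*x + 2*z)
2 - 4*y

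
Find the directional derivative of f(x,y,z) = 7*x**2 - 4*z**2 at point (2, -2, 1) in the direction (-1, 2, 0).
-28*sqrt(5)/5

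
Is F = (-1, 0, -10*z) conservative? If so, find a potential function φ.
Yes, F is conservative. φ = -x - 5*z**2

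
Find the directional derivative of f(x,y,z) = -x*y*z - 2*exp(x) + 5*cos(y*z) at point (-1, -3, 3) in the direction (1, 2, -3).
sqrt(14)*(-2 + 24*E + 75*E*sin(9))*exp(-1)/14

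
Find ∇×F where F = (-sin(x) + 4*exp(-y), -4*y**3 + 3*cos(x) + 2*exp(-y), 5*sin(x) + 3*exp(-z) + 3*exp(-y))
(-3*exp(-y), -5*cos(x), -3*sin(x) + 4*exp(-y))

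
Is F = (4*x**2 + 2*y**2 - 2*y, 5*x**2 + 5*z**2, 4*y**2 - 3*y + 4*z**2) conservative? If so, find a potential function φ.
No, ∇×F = (8*y - 10*z - 3, 0, 10*x - 4*y + 2) ≠ 0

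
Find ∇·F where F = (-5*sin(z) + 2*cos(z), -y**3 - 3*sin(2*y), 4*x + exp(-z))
-3*y**2 - 6*cos(2*y) - exp(-z)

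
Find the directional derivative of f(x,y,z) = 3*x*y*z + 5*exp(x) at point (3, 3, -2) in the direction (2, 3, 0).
10*sqrt(13)*(-9 + exp(3))/13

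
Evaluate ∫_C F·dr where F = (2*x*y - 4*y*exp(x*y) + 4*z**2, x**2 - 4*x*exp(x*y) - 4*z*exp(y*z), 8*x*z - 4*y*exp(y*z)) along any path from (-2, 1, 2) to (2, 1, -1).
-4*exp(-1) + 4*exp(-2) + 40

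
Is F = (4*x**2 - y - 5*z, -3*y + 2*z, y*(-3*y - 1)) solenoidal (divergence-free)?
No, ∇·F = 8*x - 3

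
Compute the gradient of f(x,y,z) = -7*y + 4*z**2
(0, -7, 8*z)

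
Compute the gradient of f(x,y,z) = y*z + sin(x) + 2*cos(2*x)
(-4*sin(2*x) + cos(x), z, y)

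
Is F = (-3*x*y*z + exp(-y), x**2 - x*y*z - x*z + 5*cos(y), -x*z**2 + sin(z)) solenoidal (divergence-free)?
No, ∇·F = -3*x*z - 3*y*z - 5*sin(y) + cos(z)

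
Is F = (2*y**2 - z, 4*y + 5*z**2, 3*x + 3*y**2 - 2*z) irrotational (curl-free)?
No, ∇×F = (6*y - 10*z, -4, -4*y)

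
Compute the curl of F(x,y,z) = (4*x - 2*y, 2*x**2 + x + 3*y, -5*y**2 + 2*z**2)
(-10*y, 0, 4*x + 3)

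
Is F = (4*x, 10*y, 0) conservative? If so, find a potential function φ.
Yes, F is conservative. φ = 2*x**2 + 5*y**2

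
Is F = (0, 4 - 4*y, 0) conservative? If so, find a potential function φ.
Yes, F is conservative. φ = 2*y*(2 - y)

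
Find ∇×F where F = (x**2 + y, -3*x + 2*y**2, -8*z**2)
(0, 0, -4)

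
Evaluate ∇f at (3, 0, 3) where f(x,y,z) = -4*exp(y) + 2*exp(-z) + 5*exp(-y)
(0, -9, -2*exp(-3))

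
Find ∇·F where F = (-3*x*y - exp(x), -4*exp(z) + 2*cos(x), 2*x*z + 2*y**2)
2*x - 3*y - exp(x)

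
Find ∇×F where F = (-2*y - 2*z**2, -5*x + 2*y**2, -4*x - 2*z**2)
(0, 4 - 4*z, -3)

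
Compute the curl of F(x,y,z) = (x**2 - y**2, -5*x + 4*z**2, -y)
(-8*z - 1, 0, 2*y - 5)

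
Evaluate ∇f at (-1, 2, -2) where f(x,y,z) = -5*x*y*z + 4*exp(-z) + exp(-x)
(20 - E, -10, 10 - 4*exp(2))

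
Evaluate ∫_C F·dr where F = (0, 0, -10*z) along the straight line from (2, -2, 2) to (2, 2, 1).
15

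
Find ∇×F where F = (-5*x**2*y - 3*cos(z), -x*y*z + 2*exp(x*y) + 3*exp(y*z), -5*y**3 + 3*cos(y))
(x*y - 15*y**2 - 3*y*exp(y*z) - 3*sin(y), 3*sin(z), 5*x**2 - y*z + 2*y*exp(x*y))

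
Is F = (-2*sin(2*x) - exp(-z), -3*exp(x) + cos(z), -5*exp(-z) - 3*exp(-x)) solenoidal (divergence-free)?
No, ∇·F = -4*cos(2*x) + 5*exp(-z)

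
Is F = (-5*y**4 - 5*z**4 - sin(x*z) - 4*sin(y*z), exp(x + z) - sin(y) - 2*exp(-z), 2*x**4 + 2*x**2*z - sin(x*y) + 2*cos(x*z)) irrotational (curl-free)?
No, ∇×F = (-x*cos(x*y) - exp(x + z) - 2*exp(-z), -8*x**3 - 4*x*z - x*cos(x*z) + y*cos(x*y) - 4*y*cos(y*z) - 20*z**3 + 2*z*sin(x*z), 20*y**3 + 4*z*cos(y*z) + exp(x + z))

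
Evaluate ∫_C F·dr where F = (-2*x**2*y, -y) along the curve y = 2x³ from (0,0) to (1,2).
-8/3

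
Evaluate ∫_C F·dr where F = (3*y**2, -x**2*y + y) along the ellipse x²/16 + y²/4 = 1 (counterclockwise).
0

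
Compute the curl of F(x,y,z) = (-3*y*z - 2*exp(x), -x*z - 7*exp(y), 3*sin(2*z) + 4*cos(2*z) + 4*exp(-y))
(x - 4*exp(-y), -3*y, 2*z)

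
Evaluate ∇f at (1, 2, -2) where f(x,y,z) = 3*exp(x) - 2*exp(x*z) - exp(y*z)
((4 + 3*exp(3))*exp(-2), 2*exp(-4), -(2 + 2*exp(2))*exp(-4))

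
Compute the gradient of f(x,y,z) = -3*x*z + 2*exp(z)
(-3*z, 0, -3*x + 2*exp(z))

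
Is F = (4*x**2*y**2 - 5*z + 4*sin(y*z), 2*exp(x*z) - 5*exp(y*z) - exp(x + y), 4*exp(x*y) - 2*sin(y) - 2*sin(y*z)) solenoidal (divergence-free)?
No, ∇·F = 8*x*y**2 - 2*y*cos(y*z) - 5*z*exp(y*z) - exp(x + y)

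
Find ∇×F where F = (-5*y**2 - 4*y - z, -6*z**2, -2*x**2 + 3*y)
(12*z + 3, 4*x - 1, 10*y + 4)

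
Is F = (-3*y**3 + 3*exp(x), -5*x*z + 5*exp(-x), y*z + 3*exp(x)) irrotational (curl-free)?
No, ∇×F = (5*x + z, -3*exp(x), 9*y**2 - 5*z - 5*exp(-x))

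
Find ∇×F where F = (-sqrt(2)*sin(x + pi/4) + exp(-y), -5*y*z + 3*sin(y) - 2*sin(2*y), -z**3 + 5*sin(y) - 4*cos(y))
(5*y + 4*sin(y) + 5*cos(y), 0, exp(-y))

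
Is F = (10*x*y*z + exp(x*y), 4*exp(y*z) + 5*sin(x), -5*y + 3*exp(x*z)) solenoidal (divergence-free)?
No, ∇·F = 3*x*exp(x*z) + 10*y*z + y*exp(x*y) + 4*z*exp(y*z)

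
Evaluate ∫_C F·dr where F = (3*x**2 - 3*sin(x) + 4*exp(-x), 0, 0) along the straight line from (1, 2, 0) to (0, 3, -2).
-2 - 3*cos(1) + 4*exp(-1)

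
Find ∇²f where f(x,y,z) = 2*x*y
0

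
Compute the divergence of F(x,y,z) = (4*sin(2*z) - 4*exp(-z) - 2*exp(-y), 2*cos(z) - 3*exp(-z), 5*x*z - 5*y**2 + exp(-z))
5*x - exp(-z)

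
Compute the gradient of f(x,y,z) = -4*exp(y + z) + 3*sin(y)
(0, -4*exp(y + z) + 3*cos(y), -4*exp(y + z))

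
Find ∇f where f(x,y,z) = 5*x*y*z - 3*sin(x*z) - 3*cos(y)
(z*(5*y - 3*cos(x*z)), 5*x*z + 3*sin(y), x*(5*y - 3*cos(x*z)))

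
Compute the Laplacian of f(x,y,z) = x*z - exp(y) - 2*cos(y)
-exp(y) + 2*cos(y)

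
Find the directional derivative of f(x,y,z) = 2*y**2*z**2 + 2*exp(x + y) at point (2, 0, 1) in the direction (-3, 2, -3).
-sqrt(22)*exp(2)/11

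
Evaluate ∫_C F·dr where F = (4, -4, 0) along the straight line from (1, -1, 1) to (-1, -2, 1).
-4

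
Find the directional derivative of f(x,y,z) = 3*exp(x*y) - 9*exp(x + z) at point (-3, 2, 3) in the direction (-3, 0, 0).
9 - 6*exp(-6)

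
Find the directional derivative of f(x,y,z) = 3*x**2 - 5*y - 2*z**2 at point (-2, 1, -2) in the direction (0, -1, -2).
-11*sqrt(5)/5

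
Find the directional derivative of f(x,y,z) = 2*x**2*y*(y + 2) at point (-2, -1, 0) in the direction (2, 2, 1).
16/3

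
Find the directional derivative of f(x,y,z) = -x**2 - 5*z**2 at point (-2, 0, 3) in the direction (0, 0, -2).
30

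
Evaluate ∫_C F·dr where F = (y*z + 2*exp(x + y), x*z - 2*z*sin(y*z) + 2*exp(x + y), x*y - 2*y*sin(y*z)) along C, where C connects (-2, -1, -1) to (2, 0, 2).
-2*cos(1) - 2*exp(-3) + 4 + 2*exp(2)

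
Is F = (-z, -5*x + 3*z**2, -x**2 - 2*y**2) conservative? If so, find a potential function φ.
No, ∇×F = (-4*y - 6*z, 2*x - 1, -5) ≠ 0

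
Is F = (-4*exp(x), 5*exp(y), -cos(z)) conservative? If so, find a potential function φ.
Yes, F is conservative. φ = -4*exp(x) + 5*exp(y) - sin(z)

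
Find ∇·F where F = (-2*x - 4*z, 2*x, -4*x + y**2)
-2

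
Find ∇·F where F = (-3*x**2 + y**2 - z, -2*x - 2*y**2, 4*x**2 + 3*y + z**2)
-6*x - 4*y + 2*z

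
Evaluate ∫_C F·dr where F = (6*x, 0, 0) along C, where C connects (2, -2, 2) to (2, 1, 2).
0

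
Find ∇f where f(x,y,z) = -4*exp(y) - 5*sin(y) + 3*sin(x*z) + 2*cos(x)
(3*z*cos(x*z) - 2*sin(x), -4*exp(y) - 5*cos(y), 3*x*cos(x*z))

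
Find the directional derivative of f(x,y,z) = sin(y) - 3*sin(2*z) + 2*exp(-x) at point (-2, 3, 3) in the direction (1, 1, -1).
sqrt(3)*(-2*exp(2) + cos(3) + 6*cos(6))/3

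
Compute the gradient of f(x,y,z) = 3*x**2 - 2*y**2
(6*x, -4*y, 0)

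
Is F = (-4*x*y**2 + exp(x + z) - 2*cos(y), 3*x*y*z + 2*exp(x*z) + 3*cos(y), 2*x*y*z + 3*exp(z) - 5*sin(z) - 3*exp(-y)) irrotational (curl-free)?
No, ∇×F = ((x*(-3*y + 2*z - 2*exp(x*z))*exp(y) + 3)*exp(-y), -2*y*z + exp(x + z), 8*x*y + 3*y*z + 2*z*exp(x*z) - 2*sin(y))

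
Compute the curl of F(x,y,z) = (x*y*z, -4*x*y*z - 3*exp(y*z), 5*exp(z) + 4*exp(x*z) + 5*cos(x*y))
(4*x*y - 5*x*sin(x*y) + 3*y*exp(y*z), x*y + 5*y*sin(x*y) - 4*z*exp(x*z), z*(-x - 4*y))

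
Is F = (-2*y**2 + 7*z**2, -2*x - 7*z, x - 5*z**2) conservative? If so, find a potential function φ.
No, ∇×F = (7, 14*z - 1, 4*y - 2) ≠ 0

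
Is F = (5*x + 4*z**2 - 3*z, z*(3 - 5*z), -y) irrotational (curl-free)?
No, ∇×F = (10*z - 4, 8*z - 3, 0)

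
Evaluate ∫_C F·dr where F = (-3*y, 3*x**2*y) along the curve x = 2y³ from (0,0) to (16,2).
312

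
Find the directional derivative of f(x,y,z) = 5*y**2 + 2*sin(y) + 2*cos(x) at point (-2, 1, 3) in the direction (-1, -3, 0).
-sqrt(10)*(sin(2) + 3*cos(1) + 15)/5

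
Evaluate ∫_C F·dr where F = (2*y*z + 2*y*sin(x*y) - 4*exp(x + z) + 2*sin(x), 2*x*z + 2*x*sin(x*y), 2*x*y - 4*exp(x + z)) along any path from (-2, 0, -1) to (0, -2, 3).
-8*sinh(3) - 2 + 2*cos(2)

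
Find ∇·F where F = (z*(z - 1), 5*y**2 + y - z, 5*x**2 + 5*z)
10*y + 6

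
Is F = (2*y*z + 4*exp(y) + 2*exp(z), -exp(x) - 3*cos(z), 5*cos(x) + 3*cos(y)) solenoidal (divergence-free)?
Yes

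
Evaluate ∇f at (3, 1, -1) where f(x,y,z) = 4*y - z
(0, 4, -1)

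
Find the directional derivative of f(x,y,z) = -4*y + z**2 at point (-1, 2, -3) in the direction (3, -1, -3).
22*sqrt(19)/19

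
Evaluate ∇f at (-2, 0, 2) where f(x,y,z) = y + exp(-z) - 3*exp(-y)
(0, 4, -exp(-2))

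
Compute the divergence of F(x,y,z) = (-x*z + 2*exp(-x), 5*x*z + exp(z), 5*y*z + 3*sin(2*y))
5*y - z - 2*exp(-x)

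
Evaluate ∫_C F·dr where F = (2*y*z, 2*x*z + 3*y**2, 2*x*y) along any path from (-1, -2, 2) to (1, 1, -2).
-3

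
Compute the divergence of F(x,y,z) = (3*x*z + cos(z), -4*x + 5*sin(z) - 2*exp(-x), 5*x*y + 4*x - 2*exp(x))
3*z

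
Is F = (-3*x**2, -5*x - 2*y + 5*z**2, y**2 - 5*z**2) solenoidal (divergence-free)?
No, ∇·F = -6*x - 10*z - 2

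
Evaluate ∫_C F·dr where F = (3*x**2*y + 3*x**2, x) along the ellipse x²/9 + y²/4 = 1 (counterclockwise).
-69*pi/2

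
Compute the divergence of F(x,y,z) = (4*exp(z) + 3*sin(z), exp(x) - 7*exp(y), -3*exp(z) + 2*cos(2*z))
-7*exp(y) - 3*exp(z) - 4*sin(2*z)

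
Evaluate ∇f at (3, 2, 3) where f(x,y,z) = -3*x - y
(-3, -1, 0)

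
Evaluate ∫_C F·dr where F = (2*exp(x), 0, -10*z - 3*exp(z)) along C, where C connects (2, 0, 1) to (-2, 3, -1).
((3 - 2*E)*exp(3) - 3*E + 2)*exp(-2)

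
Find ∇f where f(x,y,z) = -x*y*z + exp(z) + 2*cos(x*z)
(-z*(y + 2*sin(x*z)), -x*z, -x*y - 2*x*sin(x*z) + exp(z))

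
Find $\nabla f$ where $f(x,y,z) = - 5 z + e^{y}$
(0, exp(y), -5)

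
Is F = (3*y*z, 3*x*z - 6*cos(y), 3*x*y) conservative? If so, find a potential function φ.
Yes, F is conservative. φ = 3*x*y*z - 6*sin(y)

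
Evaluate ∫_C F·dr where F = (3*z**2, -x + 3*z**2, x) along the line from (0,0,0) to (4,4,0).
-8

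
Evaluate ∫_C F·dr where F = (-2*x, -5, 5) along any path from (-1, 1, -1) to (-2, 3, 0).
-8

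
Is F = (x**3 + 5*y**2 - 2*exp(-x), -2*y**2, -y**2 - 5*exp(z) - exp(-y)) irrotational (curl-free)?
No, ∇×F = (-2*y + exp(-y), 0, -10*y)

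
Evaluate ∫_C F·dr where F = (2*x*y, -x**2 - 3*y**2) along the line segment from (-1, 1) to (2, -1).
1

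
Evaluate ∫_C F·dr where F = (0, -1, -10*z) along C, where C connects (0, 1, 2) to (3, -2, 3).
-22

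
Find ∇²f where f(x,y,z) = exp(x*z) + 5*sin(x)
x**2*exp(x*z) + z**2*exp(x*z) - 5*sin(x)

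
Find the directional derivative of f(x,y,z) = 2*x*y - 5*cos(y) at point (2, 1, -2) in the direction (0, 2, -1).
sqrt(5)*(8/5 + 2*sin(1))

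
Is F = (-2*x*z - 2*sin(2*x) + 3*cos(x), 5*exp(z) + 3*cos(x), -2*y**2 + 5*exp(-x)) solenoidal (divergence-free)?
No, ∇·F = -2*z - 3*sin(x) - 4*cos(2*x)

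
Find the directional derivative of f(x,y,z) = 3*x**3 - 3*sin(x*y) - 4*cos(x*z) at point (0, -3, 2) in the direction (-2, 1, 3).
-9*sqrt(14)/7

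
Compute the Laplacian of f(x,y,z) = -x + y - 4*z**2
-8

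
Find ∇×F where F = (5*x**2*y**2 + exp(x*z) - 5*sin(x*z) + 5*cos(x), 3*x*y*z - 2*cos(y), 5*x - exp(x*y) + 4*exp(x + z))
(x*(-3*y - exp(x*y)), x*exp(x*z) - 5*x*cos(x*z) + y*exp(x*y) - 4*exp(x + z) - 5, y*(-10*x**2 + 3*z))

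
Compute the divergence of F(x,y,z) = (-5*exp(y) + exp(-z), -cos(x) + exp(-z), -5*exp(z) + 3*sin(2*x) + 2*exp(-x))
-5*exp(z)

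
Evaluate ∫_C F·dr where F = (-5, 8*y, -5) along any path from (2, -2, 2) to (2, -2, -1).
15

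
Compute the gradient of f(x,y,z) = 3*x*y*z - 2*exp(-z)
(3*y*z, 3*x*z, 3*x*y + 2*exp(-z))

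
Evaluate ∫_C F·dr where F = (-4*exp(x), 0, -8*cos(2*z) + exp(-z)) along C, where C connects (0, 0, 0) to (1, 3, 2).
-4*E - exp(-2) - 4*sin(4) + 5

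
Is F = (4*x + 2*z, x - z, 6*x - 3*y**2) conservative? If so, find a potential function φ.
No, ∇×F = (1 - 6*y, -4, 1) ≠ 0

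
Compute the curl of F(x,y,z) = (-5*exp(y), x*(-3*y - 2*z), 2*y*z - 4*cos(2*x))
(2*x + 2*z, -8*sin(2*x), -3*y - 2*z + 5*exp(y))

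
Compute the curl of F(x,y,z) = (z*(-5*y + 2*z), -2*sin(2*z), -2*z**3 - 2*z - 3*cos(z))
(4*cos(2*z), -5*y + 4*z, 5*z)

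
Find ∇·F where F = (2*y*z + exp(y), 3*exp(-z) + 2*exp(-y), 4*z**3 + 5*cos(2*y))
12*z**2 - 2*exp(-y)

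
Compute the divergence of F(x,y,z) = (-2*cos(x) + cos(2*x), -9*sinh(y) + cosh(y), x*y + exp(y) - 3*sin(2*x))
2*sin(x) - 2*sin(2*x) + sinh(y) - 9*cosh(y)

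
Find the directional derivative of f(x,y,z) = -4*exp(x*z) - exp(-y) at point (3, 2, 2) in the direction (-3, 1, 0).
sqrt(10)*(1 + 24*exp(8))*exp(-2)/10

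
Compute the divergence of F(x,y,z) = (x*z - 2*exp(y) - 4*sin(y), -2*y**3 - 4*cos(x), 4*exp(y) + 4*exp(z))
-6*y**2 + z + 4*exp(z)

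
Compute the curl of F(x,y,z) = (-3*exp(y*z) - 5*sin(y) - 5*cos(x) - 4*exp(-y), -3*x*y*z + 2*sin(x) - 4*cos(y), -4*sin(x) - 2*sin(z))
(3*x*y, -3*y*exp(y*z) + 4*cos(x), -3*y*z + 3*z*exp(y*z) + 2*cos(x) + 5*cos(y) - 4*exp(-y))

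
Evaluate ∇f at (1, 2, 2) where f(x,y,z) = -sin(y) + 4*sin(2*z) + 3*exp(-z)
(0, -cos(2), 8*cos(4) - 3*exp(-2))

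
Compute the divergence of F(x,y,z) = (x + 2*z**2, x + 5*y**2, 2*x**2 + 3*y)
10*y + 1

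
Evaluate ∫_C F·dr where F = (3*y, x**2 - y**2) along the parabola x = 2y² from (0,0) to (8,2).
824/15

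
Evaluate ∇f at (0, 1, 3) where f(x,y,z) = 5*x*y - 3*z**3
(5, 0, -81)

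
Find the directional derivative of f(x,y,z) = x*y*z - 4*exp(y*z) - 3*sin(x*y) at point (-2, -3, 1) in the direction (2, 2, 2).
sqrt(3)*(8 + exp(3) + 15*exp(3)*cos(6))*exp(-3)/3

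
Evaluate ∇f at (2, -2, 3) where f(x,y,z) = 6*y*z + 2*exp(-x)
(-2*exp(-2), 18, -12)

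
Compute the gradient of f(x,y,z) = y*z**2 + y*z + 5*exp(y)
(0, z**2 + z + 5*exp(y), y*(2*z + 1))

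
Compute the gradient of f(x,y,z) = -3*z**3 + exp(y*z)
(0, z*exp(y*z), y*exp(y*z) - 9*z**2)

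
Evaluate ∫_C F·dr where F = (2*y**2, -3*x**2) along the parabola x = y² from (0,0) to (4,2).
-16/5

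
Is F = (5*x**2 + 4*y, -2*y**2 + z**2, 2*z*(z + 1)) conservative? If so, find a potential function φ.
No, ∇×F = (-2*z, 0, -4) ≠ 0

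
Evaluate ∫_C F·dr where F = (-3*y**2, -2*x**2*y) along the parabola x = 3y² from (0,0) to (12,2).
-264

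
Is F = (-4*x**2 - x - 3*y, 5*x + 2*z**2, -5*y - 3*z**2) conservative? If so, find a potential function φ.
No, ∇×F = (-4*z - 5, 0, 8) ≠ 0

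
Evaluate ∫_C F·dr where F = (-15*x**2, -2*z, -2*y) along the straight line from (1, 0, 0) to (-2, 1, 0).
45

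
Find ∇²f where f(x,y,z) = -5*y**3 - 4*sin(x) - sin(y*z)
y**2*sin(y*z) - 30*y + z**2*sin(y*z) + 4*sin(x)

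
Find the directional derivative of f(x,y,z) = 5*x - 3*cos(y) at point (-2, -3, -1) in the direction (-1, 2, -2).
-5/3 - 2*sin(3)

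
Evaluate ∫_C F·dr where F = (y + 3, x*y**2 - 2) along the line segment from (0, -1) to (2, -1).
4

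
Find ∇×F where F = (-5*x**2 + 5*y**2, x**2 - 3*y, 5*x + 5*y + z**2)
(5, -5, 2*x - 10*y)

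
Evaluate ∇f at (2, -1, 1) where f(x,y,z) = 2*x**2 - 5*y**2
(8, 10, 0)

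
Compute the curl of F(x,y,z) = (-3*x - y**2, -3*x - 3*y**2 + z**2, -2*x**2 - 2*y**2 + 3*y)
(-4*y - 2*z + 3, 4*x, 2*y - 3)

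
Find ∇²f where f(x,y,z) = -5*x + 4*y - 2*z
0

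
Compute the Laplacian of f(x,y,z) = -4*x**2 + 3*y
-8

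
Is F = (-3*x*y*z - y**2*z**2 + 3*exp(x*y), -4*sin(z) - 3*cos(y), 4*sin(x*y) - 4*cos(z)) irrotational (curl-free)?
No, ∇×F = (4*x*cos(x*y) + 4*cos(z), -y*(3*x + 2*y*z + 4*cos(x*y)), 3*x*z - 3*x*exp(x*y) + 2*y*z**2)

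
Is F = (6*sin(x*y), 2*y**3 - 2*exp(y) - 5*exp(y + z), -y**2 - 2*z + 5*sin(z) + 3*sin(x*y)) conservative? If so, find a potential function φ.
No, ∇×F = (3*x*cos(x*y) - 2*y + 5*exp(y + z), -3*y*cos(x*y), -6*x*cos(x*y)) ≠ 0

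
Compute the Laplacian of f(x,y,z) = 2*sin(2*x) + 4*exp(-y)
-8*sin(2*x) + 4*exp(-y)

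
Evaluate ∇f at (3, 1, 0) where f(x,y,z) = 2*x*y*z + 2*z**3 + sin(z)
(0, 0, 7)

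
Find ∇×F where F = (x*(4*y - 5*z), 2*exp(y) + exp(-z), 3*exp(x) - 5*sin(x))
(exp(-z), -5*x - 3*exp(x) + 5*cos(x), -4*x)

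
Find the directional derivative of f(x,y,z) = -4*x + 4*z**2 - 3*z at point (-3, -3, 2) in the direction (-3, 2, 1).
25*sqrt(14)/14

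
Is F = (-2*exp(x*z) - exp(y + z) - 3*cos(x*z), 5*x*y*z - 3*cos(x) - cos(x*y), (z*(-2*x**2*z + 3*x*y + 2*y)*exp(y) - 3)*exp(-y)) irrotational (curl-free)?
No, ∇×F = (-5*x*y + 3*x*z + 2*z + 3*exp(-y), -2*x*exp(x*z) + 3*x*sin(x*z) + z*(4*x*z - 3*y) - exp(y + z), 5*y*z + y*sin(x*y) + exp(y + z) + 3*sin(x))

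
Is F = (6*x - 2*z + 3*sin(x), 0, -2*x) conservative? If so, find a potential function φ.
Yes, F is conservative. φ = 3*x**2 - 2*x*z - 3*cos(x)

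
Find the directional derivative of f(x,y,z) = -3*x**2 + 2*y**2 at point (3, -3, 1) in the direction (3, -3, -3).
-2*sqrt(3)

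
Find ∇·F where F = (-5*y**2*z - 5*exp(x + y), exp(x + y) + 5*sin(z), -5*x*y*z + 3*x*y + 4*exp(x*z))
-5*x*y + 4*x*exp(x*z) - 4*exp(x + y)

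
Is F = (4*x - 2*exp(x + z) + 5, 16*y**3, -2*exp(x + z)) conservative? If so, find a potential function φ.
Yes, F is conservative. φ = 2*x**2 + 5*x + 4*y**4 - 2*exp(x + z)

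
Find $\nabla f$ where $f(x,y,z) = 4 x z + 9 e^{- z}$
(4*z, 0, 4*x - 9*exp(-z))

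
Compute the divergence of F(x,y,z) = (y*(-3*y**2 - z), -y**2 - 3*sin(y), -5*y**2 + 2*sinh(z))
-2*y - 3*cos(y) + 2*cosh(z)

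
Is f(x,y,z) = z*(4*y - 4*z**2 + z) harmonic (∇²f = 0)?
No, ∇²f = 2 - 24*z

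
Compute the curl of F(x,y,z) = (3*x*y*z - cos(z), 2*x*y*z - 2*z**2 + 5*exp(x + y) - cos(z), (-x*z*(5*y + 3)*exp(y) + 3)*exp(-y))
(-2*x*y - 5*x*z + 4*z - sin(z) - 3*exp(-y), 3*x*y + z*(5*y + 3) + sin(z), -3*x*z + 2*y*z + 5*exp(x + y))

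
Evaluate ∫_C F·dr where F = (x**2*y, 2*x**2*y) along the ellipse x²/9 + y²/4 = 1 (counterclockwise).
-27*pi/2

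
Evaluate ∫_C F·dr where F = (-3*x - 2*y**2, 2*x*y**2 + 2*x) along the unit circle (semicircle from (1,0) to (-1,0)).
8/3 + 5*pi/4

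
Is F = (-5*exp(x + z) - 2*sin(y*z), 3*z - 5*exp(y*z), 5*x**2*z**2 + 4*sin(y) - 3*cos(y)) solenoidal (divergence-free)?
No, ∇·F = 10*x**2*z - 5*z*exp(y*z) - 5*exp(x + z)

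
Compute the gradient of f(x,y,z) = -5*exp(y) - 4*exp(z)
(0, -5*exp(y), -4*exp(z))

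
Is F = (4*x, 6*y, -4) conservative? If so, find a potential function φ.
Yes, F is conservative. φ = 2*x**2 + 3*y**2 - 4*z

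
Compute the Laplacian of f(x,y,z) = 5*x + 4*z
0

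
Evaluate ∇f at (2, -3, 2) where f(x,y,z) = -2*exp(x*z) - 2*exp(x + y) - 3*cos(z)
(2*(-2*exp(5) - 1)*exp(-1), -2*exp(-1), -4*exp(4) + 3*sin(2))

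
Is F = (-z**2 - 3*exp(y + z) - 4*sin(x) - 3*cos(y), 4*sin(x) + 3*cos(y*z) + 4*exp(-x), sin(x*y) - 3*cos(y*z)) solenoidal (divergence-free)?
No, ∇·F = 3*y*sin(y*z) - 3*z*sin(y*z) - 4*cos(x)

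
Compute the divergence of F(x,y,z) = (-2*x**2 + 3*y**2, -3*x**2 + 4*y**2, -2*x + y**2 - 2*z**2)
-4*x + 8*y - 4*z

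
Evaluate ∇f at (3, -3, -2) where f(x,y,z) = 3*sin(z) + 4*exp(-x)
(-4*exp(-3), 0, 3*cos(2))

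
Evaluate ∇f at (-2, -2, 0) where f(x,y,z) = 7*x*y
(-14, -14, 0)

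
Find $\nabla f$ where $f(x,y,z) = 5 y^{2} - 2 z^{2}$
(0, 10*y, -4*z)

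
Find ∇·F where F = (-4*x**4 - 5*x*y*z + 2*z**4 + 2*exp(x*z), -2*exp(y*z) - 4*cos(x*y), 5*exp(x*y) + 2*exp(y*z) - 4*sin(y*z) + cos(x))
-16*x**3 + 4*x*sin(x*y) - 5*y*z + 2*y*exp(y*z) - 4*y*cos(y*z) + 2*z*exp(x*z) - 2*z*exp(y*z)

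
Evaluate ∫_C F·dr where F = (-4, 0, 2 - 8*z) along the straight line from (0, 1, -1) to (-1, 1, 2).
-2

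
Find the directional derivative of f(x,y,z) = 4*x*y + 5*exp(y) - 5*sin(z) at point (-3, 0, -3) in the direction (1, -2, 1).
sqrt(6)*(14 - 5*cos(3))/6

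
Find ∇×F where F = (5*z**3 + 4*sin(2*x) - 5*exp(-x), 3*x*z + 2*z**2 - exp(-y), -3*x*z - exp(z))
(-3*x - 4*z, 3*z*(5*z + 1), 3*z)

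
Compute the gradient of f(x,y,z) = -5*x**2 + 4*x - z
(4 - 10*x, 0, -1)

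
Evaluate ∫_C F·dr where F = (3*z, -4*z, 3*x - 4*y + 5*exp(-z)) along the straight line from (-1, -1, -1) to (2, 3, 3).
-17 - 5*exp(-3) + 5*E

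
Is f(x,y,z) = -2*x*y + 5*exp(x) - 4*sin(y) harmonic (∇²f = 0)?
No, ∇²f = 5*exp(x) + 4*sin(y)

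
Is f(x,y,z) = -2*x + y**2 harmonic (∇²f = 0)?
No, ∇²f = 2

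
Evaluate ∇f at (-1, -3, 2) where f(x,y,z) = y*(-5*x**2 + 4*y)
(-30, -29, 0)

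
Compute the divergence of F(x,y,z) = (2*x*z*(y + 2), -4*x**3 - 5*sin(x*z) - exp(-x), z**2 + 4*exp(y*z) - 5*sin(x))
4*y*exp(y*z) + 2*z*(y + 2) + 2*z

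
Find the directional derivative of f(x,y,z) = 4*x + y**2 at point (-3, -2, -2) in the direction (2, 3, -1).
-2*sqrt(14)/7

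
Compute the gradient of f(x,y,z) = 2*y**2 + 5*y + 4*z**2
(0, 4*y + 5, 8*z)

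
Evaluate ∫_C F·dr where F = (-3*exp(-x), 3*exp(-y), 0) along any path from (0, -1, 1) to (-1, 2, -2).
-3 - 3*exp(-2) + 6*E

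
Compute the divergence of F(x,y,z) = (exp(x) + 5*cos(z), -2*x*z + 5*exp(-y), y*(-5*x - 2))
exp(x) - 5*exp(-y)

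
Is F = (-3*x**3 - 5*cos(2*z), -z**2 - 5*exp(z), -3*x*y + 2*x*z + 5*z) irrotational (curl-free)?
No, ∇×F = (-3*x + 2*z + 5*exp(z), 3*y - 2*z + 10*sin(2*z), 0)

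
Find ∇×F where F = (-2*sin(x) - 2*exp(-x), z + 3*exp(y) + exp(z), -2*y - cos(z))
(-exp(z) - 3, 0, 0)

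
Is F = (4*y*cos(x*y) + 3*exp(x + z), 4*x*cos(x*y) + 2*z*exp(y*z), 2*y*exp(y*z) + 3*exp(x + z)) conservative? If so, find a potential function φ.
Yes, F is conservative. φ = 2*exp(y*z) + 3*exp(x + z) + 4*sin(x*y)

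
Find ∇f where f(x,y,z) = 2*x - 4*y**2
(2, -8*y, 0)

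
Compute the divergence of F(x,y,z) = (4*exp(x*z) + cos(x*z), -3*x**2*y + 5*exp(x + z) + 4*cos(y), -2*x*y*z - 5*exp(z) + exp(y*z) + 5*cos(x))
-3*x**2 - 2*x*y + y*exp(y*z) + 4*z*exp(x*z) - z*sin(x*z) - 5*exp(z) - 4*sin(y)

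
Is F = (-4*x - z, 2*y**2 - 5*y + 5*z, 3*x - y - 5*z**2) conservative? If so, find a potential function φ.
No, ∇×F = (-6, -4, 0) ≠ 0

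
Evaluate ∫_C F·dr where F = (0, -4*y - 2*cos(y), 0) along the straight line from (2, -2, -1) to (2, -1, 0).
-2*sin(2) + 2*sin(1) + 6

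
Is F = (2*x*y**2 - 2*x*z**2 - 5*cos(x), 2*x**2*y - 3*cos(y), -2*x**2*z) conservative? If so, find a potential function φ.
Yes, F is conservative. φ = x**2*y**2 - x**2*z**2 - 5*sin(x) - 3*sin(y)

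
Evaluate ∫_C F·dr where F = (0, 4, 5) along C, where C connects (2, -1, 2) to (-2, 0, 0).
-6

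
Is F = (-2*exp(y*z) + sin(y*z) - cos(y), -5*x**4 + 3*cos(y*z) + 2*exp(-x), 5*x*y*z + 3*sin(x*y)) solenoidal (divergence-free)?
No, ∇·F = 5*x*y - 3*z*sin(y*z)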